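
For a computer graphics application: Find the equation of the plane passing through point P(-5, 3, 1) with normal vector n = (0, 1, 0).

The plane through P with normal n = (a, b, c) satisfies n·(r - P) = 0,
i.e. ax + by + cz = a·x₀ + b·y₀ + c·z₀.
d = 0·(-5) + 1·3 + 0·1
  = 0 + 3 + 0
  = 3
Equation: y = 3

y = 3


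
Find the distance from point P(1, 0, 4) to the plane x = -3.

distance = |a·x₀ + b·y₀ + c·z₀ - d| / √(a² + b² + c²)
  = |1·1 + 0·0 + 0·4 - (-3)| / √(1² + 0² + 0²)
  = |1 + 0 + 0 + 3| / √(1 + 0 + 0)
  = |4| / √1
  = 4 / 1
  ≈ 4

4


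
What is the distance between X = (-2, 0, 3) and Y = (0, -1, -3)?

d = √[(x₂-x₁)² + (y₂-y₁)² + (z₂-z₁)²]
  = √[2² + (-1)² + (-6)²]
  = √[4 + 1 + 36]
  = √41
  ≈ 6.403

6.403


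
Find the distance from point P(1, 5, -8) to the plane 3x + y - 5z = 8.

distance = |a·x₀ + b·y₀ + c·z₀ - d| / √(a² + b² + c²)
  = |3·1 + 1·5 + (-5)·(-8) - 8| / √(3² + 1² + (-5)²)
  = |3 + 5 + 40 - 8| / √(9 + 1 + 25)
  = |40| / √35
  = 40 / 5.916
  ≈ 6.761

6.761


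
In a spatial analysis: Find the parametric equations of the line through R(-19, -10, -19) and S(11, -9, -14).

Direction vector d = S - R = (11 + 19, -9 + 10, -14 + 19) = (30, 1, 5)
Parametric form r = R + t·d:
x = -19 + 30t, y = -10 + t, z = -19 + 5t

x = -19 + 30t, y = -10 + t, z = -19 + 5t


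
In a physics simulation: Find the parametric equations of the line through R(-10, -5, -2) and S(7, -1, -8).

Direction vector d = S - R = (7 + 10, -1 + 5, -8 + 2) = (17, 4, -6)
Parametric form r = R + t·d:
x = -10 + 17t, y = -5 + 4t, z = -2 - 6t

x = -10 + 17t, y = -5 + 4t, z = -2 - 6t


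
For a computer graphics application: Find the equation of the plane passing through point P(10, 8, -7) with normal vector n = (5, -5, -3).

The plane through P with normal n = (a, b, c) satisfies n·(r - P) = 0,
i.e. ax + by + cz = a·x₀ + b·y₀ + c·z₀.
d = 5·10 + (-5)·8 + (-3)·(-7)
  = 50 - 40 + 21
  = 31
Equation: 5x - 5y - 3z = 31

5x - 5y - 3z = 31


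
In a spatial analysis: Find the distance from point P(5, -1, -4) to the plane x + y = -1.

distance = |a·x₀ + b·y₀ + c·z₀ - d| / √(a² + b² + c²)
  = |1·5 + 1·(-1) + 0·(-4) - (-1)| / √(1² + 1² + 0²)
  = |5 - 1 + 0 + 1| / √(1 + 1 + 0)
  = |5| / √2
  = 5 / 1.414
  ≈ 3.536

3.536


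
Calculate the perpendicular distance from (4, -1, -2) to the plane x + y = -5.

distance = |a·x₀ + b·y₀ + c·z₀ - d| / √(a² + b² + c²)
  = |1·4 + 1·(-1) + 0·(-2) - (-5)| / √(1² + 1² + 0²)
  = |4 - 1 + 0 + 5| / √(1 + 1 + 0)
  = |8| / √2
  = 8 / 1.414
  ≈ 5.657

5.657


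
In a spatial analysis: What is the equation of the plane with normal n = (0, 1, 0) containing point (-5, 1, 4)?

The plane through P with normal n = (a, b, c) satisfies n·(r - P) = 0,
i.e. ax + by + cz = a·x₀ + b·y₀ + c·z₀.
d = 0·(-5) + 1·1 + 0·4
  = 0 + 1 + 0
  = 1
Equation: y = 1

y = 1


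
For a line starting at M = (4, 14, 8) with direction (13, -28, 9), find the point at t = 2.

P(t) = M + t·d
  = (4 + 13·2, 14 + (-28)·2, 8 + 9·2)
  = (4 + 26, 14 - 56, 8 + 18)
  = (30, -42, 26)

(30, -42, 26)


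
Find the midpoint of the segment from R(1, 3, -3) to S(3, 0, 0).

M = ((x₁+x₂)/2, (y₁+y₂)/2, (z₁+z₂)/2)
  = ((1 + 3)/2, (3 + 0)/2, (-3 + 0)/2)
  = (4/2, 3/2, -3/2)
  = (2, 1.5, -1.5)

(2, 1.5, -1.5)


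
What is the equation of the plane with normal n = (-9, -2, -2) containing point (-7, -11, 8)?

The plane through P with normal n = (a, b, c) satisfies n·(r - P) = 0,
i.e. ax + by + cz = a·x₀ + b·y₀ + c·z₀.
d = (-9)·(-7) + (-2)·(-11) + (-2)·8
  = 63 + 22 - 16
  = 69
Equation: -9x - 2y - 2z = 69

-9x - 2y - 2z = 69


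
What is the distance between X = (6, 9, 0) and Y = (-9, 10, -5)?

d = √[(x₂-x₁)² + (y₂-y₁)² + (z₂-z₁)²]
  = √[(-15)² + 1² + (-5)²]
  = √[225 + 1 + 25]
  = √251
  ≈ 15.84

15.84


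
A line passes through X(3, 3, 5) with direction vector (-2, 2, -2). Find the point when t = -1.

P(t) = X + t·d
  = (3 + (-2)·(-1), 3 + 2·(-1), 5 + (-2)·(-1))
  = (3 + 2, 3 - 2, 5 + 2)
  = (5, 1, 7)

(5, 1, 7)


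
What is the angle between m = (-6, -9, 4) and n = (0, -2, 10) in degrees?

m·n = (-6)·0 + (-9)·(-2) + 4·10 = 0 + 18 + 40 = 58
|m| = √((-6)² + (-9)² + 4²) = √133 ≈ 11.53
|n| = √(0² + (-2)² + 10²) = √104 ≈ 10.2
cos θ = (m·n)/(|m||n|) = 58/(11.53·10.2) ≈ 0.4932
θ = arccos(0.4932) ≈ 60.45°

60.45°


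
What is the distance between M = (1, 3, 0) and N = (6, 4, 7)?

d = √[(x₂-x₁)² + (y₂-y₁)² + (z₂-z₁)²]
  = √[5² + 1² + 7²]
  = √[25 + 1 + 49]
  = √75
  ≈ 8.66

8.66


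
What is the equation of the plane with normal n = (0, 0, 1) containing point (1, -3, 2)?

The plane through P with normal n = (a, b, c) satisfies n·(r - P) = 0,
i.e. ax + by + cz = a·x₀ + b·y₀ + c·z₀.
d = 0·1 + 0·(-3) + 1·2
  = 0 + 0 + 2
  = 2
Equation: z = 2

z = 2


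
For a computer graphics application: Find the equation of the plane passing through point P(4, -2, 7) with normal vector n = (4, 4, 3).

The plane through P with normal n = (a, b, c) satisfies n·(r - P) = 0,
i.e. ax + by + cz = a·x₀ + b·y₀ + c·z₀.
d = 4·4 + 4·(-2) + 3·7
  = 16 - 8 + 21
  = 29
Equation: 4x + 4y + 3z = 29

4x + 4y + 3z = 29


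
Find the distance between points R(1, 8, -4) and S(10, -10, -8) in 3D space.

d = √[(x₂-x₁)² + (y₂-y₁)² + (z₂-z₁)²]
  = √[9² + (-18)² + (-4)²]
  = √[81 + 324 + 16]
  = √421
  ≈ 20.52

20.52


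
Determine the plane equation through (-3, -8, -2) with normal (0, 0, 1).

The plane through P with normal n = (a, b, c) satisfies n·(r - P) = 0,
i.e. ax + by + cz = a·x₀ + b·y₀ + c·z₀.
d = 0·(-3) + 0·(-8) + 1·(-2)
  = 0 + 0 - 2
  = -2
Equation: z = -2

z = -2


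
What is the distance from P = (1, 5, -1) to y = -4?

distance = |a·x₀ + b·y₀ + c·z₀ - d| / √(a² + b² + c²)
  = |0·1 + 1·5 + 0·(-1) - (-4)| / √(0² + 1² + 0²)
  = |0 + 5 + 0 + 4| / √(0 + 1 + 0)
  = |9| / √1
  = 9 / 1
  ≈ 9

9


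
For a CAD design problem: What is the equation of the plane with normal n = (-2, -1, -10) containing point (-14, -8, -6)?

The plane through P with normal n = (a, b, c) satisfies n·(r - P) = 0,
i.e. ax + by + cz = a·x₀ + b·y₀ + c·z₀.
d = (-2)·(-14) + (-1)·(-8) + (-10)·(-6)
  = 28 + 8 + 60
  = 96
Equation: -2x - y - 10z = 96

-2x - y - 10z = 96


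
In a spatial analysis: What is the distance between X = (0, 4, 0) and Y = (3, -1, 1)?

d = √[(x₂-x₁)² + (y₂-y₁)² + (z₂-z₁)²]
  = √[3² + (-5)² + 1²]
  = √[9 + 25 + 1]
  = √35
  ≈ 5.916

5.916


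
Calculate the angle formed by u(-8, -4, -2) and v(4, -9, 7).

u·v = (-8)·4 + (-4)·(-9) + (-2)·7 = -32 + 36 - 14 = -10
|u| = √((-8)² + (-4)² + (-2)²) = √84 ≈ 9.165
|v| = √(4² + (-9)² + 7²) = √146 ≈ 12.08
cos θ = (u·v)/(|u||v|) = -10/(9.165·12.08) ≈ -0.0903
θ = arccos(-0.0903) ≈ 95.18°

95.18°


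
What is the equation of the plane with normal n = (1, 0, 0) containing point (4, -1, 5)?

The plane through P with normal n = (a, b, c) satisfies n·(r - P) = 0,
i.e. ax + by + cz = a·x₀ + b·y₀ + c·z₀.
d = 1·4 + 0·(-1) + 0·5
  = 4 + 0 + 0
  = 4
Equation: x = 4

x = 4


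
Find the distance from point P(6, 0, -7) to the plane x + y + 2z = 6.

distance = |a·x₀ + b·y₀ + c·z₀ - d| / √(a² + b² + c²)
  = |1·6 + 1·0 + 2·(-7) - 6| / √(1² + 1² + 2²)
  = |6 + 0 - 14 - 6| / √(1 + 1 + 4)
  = |-14| / √6
  = 14 / 2.449
  ≈ 5.715

5.715


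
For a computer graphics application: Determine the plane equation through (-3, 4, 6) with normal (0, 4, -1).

The plane through P with normal n = (a, b, c) satisfies n·(r - P) = 0,
i.e. ax + by + cz = a·x₀ + b·y₀ + c·z₀.
d = 0·(-3) + 4·4 + (-1)·6
  = 0 + 16 - 6
  = 10
Equation: 4y - z = 10

4y - z = 10


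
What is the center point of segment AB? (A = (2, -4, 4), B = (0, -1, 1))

M = ((x₁+x₂)/2, (y₁+y₂)/2, (z₁+z₂)/2)
  = ((2 + 0)/2, (-4 - 1)/2, (4 + 1)/2)
  = (2/2, -5/2, 5/2)
  = (1, -2.5, 2.5)

(1, -2.5, 2.5)


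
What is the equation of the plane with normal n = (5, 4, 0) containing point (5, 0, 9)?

The plane through P with normal n = (a, b, c) satisfies n·(r - P) = 0,
i.e. ax + by + cz = a·x₀ + b·y₀ + c·z₀.
d = 5·5 + 4·0 + 0·9
  = 25 + 0 + 0
  = 25
Equation: 5x + 4y = 25

5x + 4y = 25


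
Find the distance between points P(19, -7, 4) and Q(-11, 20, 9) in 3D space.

d = √[(x₂-x₁)² + (y₂-y₁)² + (z₂-z₁)²]
  = √[(-30)² + 27² + 5²]
  = √[900 + 729 + 25]
  = √1654
  ≈ 40.67

40.67


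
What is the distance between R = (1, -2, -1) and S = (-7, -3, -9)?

d = √[(x₂-x₁)² + (y₂-y₁)² + (z₂-z₁)²]
  = √[(-8)² + (-1)² + (-8)²]
  = √[64 + 1 + 64]
  = √129
  ≈ 11.36

11.36


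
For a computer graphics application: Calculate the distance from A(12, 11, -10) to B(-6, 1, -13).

d = √[(x₂-x₁)² + (y₂-y₁)² + (z₂-z₁)²]
  = √[(-18)² + (-10)² + (-3)²]
  = √[324 + 100 + 9]
  = √433
  ≈ 20.81

20.81


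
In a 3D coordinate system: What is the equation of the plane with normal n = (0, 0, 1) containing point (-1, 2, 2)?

The plane through P with normal n = (a, b, c) satisfies n·(r - P) = 0,
i.e. ax + by + cz = a·x₀ + b·y₀ + c·z₀.
d = 0·(-1) + 0·2 + 1·2
  = 0 + 0 + 2
  = 2
Equation: z = 2

z = 2


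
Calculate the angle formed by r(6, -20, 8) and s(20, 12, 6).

r·s = 6·20 + (-20)·12 + 8·6 = 120 - 240 + 48 = -72
|r| = √(6² + (-20)² + 8²) = √500 ≈ 22.36
|s| = √(20² + 12² + 6²) = √580 ≈ 24.08
cos θ = (r·s)/(|r||s|) = -72/(22.36·24.08) ≈ -0.1337
θ = arccos(-0.1337) ≈ 97.68°

97.68°


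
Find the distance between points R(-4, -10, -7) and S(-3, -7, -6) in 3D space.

d = √[(x₂-x₁)² + (y₂-y₁)² + (z₂-z₁)²]
  = √[1² + 3² + 1²]
  = √[1 + 9 + 1]
  = √11
  ≈ 3.317

3.317


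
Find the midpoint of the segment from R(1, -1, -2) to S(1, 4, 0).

M = ((x₁+x₂)/2, (y₁+y₂)/2, (z₁+z₂)/2)
  = ((1 + 1)/2, (-1 + 4)/2, (-2 + 0)/2)
  = (2/2, 3/2, -2/2)
  = (1, 1.5, -1)

(1, 1.5, -1)


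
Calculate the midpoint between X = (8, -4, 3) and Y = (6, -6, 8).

M = ((x₁+x₂)/2, (y₁+y₂)/2, (z₁+z₂)/2)
  = ((8 + 6)/2, (-4 - 6)/2, (3 + 8)/2)
  = (14/2, -10/2, 11/2)
  = (7, -5, 5.5)

(7, -5, 5.5)


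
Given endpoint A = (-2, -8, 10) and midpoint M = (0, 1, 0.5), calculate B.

B = 2M - A
  = (2·0 - (-2), 2·1 - (-8), 2·0.5 - 10)
  = (0 + 2, 2 + 8, 1 - 10)
  = (2, 10, -9)

(2, 10, -9)


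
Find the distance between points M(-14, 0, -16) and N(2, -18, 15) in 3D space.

d = √[(x₂-x₁)² + (y₂-y₁)² + (z₂-z₁)²]
  = √[16² + (-18)² + 31²]
  = √[256 + 324 + 961]
  = √1541
  ≈ 39.26

39.26


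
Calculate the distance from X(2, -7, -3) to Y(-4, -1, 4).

d = √[(x₂-x₁)² + (y₂-y₁)² + (z₂-z₁)²]
  = √[(-6)² + 6² + 7²]
  = √[36 + 36 + 49]
  = √121
  ≈ 11

11


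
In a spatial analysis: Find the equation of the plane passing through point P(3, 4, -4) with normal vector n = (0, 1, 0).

The plane through P with normal n = (a, b, c) satisfies n·(r - P) = 0,
i.e. ax + by + cz = a·x₀ + b·y₀ + c·z₀.
d = 0·3 + 1·4 + 0·(-4)
  = 0 + 4 + 0
  = 4
Equation: y = 4

y = 4


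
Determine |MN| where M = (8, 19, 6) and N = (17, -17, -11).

d = √[(x₂-x₁)² + (y₂-y₁)² + (z₂-z₁)²]
  = √[9² + (-36)² + (-17)²]
  = √[81 + 1296 + 289]
  = √1666
  ≈ 40.82

40.82


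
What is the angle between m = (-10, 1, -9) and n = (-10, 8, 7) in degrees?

m·n = (-10)·(-10) + 1·8 + (-9)·7 = 100 + 8 - 63 = 45
|m| = √((-10)² + 1² + (-9)²) = √182 ≈ 13.49
|n| = √((-10)² + 8² + 7²) = √213 ≈ 14.59
cos θ = (m·n)/(|m||n|) = 45/(13.49·14.59) ≈ 0.2286
θ = arccos(0.2286) ≈ 76.79°

76.79°


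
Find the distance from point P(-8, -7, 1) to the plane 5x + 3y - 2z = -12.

distance = |a·x₀ + b·y₀ + c·z₀ - d| / √(a² + b² + c²)
  = |5·(-8) + 3·(-7) + (-2)·1 - (-12)| / √(5² + 3² + (-2)²)
  = |-40 - 21 - 2 + 12| / √(25 + 9 + 4)
  = |-51| / √38
  = 51 / 6.164
  ≈ 8.273

8.273


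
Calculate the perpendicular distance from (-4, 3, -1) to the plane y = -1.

distance = |a·x₀ + b·y₀ + c·z₀ - d| / √(a² + b² + c²)
  = |0·(-4) + 1·3 + 0·(-1) - (-1)| / √(0² + 1² + 0²)
  = |0 + 3 + 0 + 1| / √(0 + 1 + 0)
  = |4| / √1
  = 4 / 1
  ≈ 4

4


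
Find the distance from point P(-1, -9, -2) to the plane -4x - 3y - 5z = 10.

distance = |a·x₀ + b·y₀ + c·z₀ - d| / √(a² + b² + c²)
  = |(-4)·(-1) + (-3)·(-9) + (-5)·(-2) - 10| / √((-4)² + (-3)² + (-5)²)
  = |4 + 27 + 10 - 10| / √(16 + 9 + 25)
  = |31| / √50
  = 31 / 7.071
  ≈ 4.384

4.384


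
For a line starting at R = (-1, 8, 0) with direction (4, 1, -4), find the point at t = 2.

P(t) = R + t·d
  = (-1 + 4·2, 8 + 1·2, 0 + (-4)·2)
  = (-1 + 8, 8 + 2, 0 - 8)
  = (7, 10, -8)

(7, 10, -8)


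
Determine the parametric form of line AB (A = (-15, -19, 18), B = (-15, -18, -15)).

Direction vector d = B - A = (-15 + 15, -18 + 19, -15 - 18) = (0, 1, -33)
Parametric form r = A + t·d:
x = -15, y = -19 + t, z = 18 - 33t

x = -15, y = -19 + t, z = 18 - 33t


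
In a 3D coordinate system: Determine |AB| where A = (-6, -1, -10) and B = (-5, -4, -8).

d = √[(x₂-x₁)² + (y₂-y₁)² + (z₂-z₁)²]
  = √[1² + (-3)² + 2²]
  = √[1 + 9 + 4]
  = √14
  ≈ 3.742

3.742


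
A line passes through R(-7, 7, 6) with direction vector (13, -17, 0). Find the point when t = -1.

P(t) = R + t·d
  = (-7 + 13·(-1), 7 + (-17)·(-1), 6 + 0·(-1))
  = (-7 - 13, 7 + 17, 6 + 0)
  = (-20, 24, 6)

(-20, 24, 6)


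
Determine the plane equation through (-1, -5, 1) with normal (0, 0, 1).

The plane through P with normal n = (a, b, c) satisfies n·(r - P) = 0,
i.e. ax + by + cz = a·x₀ + b·y₀ + c·z₀.
d = 0·(-1) + 0·(-5) + 1·1
  = 0 + 0 + 1
  = 1
Equation: z = 1

z = 1


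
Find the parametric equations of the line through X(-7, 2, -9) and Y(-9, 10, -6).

Direction vector d = Y - X = (-9 + 7, 10 - 2, -6 + 9) = (-2, 8, 3)
Parametric form r = X + t·d:
x = -7 - 2t, y = 2 + 8t, z = -9 + 3t

x = -7 - 2t, y = 2 + 8t, z = -9 + 3t


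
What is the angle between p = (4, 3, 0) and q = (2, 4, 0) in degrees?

p·q = 4·2 + 3·4 + 0·0 = 8 + 12 + 0 = 20
|p| = √(4² + 3² + 0²) = √25 ≈ 5
|q| = √(2² + 4² + 0²) = √20 ≈ 4.472
cos θ = (p·q)/(|p||q|) = 20/(5·4.472) ≈ 0.8944
θ = arccos(0.8944) ≈ 26.57°

26.57°


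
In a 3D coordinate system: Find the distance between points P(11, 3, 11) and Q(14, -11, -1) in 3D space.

d = √[(x₂-x₁)² + (y₂-y₁)² + (z₂-z₁)²]
  = √[3² + (-14)² + (-12)²]
  = √[9 + 196 + 144]
  = √349
  ≈ 18.68

18.68


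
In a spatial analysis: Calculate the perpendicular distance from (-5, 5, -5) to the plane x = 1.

distance = |a·x₀ + b·y₀ + c·z₀ - d| / √(a² + b² + c²)
  = |1·(-5) + 0·5 + 0·(-5) - 1| / √(1² + 0² + 0²)
  = |-5 + 0 + 0 - 1| / √(1 + 0 + 0)
  = |-6| / √1
  = 6 / 1
  ≈ 6

6


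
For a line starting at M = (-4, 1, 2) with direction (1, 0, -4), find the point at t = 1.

P(t) = M + t·d
  = (-4 + 1·1, 1 + 0·1, 2 + (-4)·1)
  = (-4 + 1, 1 + 0, 2 - 4)
  = (-3, 1, -2)

(-3, 1, -2)


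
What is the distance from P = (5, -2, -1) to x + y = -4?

distance = |a·x₀ + b·y₀ + c·z₀ - d| / √(a² + b² + c²)
  = |1·5 + 1·(-2) + 0·(-1) - (-4)| / √(1² + 1² + 0²)
  = |5 - 2 + 0 + 4| / √(1 + 1 + 0)
  = |7| / √2
  = 7 / 1.414
  ≈ 4.95

4.95


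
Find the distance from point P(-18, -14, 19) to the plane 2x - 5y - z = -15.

distance = |a·x₀ + b·y₀ + c·z₀ - d| / √(a² + b² + c²)
  = |2·(-18) + (-5)·(-14) + (-1)·19 - (-15)| / √(2² + (-5)² + (-1)²)
  = |-36 + 70 - 19 + 15| / √(4 + 25 + 1)
  = |30| / √30
  = 30 / 5.477
  ≈ 5.477

5.477


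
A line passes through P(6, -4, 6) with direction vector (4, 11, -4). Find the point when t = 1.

P(t) = P + t·d
  = (6 + 4·1, -4 + 11·1, 6 + (-4)·1)
  = (6 + 4, -4 + 11, 6 - 4)
  = (10, 7, 2)

(10, 7, 2)


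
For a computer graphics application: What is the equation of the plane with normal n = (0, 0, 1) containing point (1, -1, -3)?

The plane through P with normal n = (a, b, c) satisfies n·(r - P) = 0,
i.e. ax + by + cz = a·x₀ + b·y₀ + c·z₀.
d = 0·1 + 0·(-1) + 1·(-3)
  = 0 + 0 - 3
  = -3
Equation: z = -3

z = -3


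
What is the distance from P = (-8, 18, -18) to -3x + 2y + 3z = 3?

distance = |a·x₀ + b·y₀ + c·z₀ - d| / √(a² + b² + c²)
  = |(-3)·(-8) + 2·18 + 3·(-18) - 3| / √((-3)² + 2² + 3²)
  = |24 + 36 - 54 - 3| / √(9 + 4 + 9)
  = |3| / √22
  = 3 / 4.69
  ≈ 0.6396

0.6396


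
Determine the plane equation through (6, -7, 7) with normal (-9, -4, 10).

The plane through P with normal n = (a, b, c) satisfies n·(r - P) = 0,
i.e. ax + by + cz = a·x₀ + b·y₀ + c·z₀.
d = (-9)·6 + (-4)·(-7) + 10·7
  = -54 + 28 + 70
  = 44
Equation: -9x - 4y + 10z = 44

-9x - 4y + 10z = 44


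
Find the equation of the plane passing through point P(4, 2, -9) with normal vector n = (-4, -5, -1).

The plane through P with normal n = (a, b, c) satisfies n·(r - P) = 0,
i.e. ax + by + cz = a·x₀ + b·y₀ + c·z₀.
d = (-4)·4 + (-5)·2 + (-1)·(-9)
  = -16 - 10 + 9
  = -17
Equation: -4x - 5y - z = -17

-4x - 5y - z = -17


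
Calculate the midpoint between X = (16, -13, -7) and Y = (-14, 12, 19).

M = ((x₁+x₂)/2, (y₁+y₂)/2, (z₁+z₂)/2)
  = ((16 - 14)/2, (-13 + 12)/2, (-7 + 19)/2)
  = (2/2, -1/2, 12/2)
  = (1, -0.5, 6)

(1, -0.5, 6)


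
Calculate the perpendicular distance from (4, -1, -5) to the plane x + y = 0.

distance = |a·x₀ + b·y₀ + c·z₀ - d| / √(a² + b² + c²)
  = |1·4 + 1·(-1) + 0·(-5) - 0| / √(1² + 1² + 0²)
  = |4 - 1 + 0 + 0| / √(1 + 1 + 0)
  = |3| / √2
  = 3 / 1.414
  ≈ 2.121

2.121


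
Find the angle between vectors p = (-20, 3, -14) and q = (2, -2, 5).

p·q = (-20)·2 + 3·(-2) + (-14)·5 = -40 - 6 - 70 = -116
|p| = √((-20)² + 3² + (-14)²) = √605 ≈ 24.6
|q| = √(2² + (-2)² + 5²) = √33 ≈ 5.745
cos θ = (p·q)/(|p||q|) = -116/(24.6·5.745) ≈ -0.821
θ = arccos(-0.821) ≈ 145.2°

145.2°


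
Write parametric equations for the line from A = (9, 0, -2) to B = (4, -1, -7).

Direction vector d = B - A = (4 - 9, -1 + 0, -7 + 2) = (-5, -1, -5)
Parametric form r = A + t·d:
x = 9 - 5t, y = 0 - t, z = -2 - 5t

x = 9 - 5t, y = 0 - t, z = -2 - 5t


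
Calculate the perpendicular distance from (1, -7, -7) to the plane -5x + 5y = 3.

distance = |a·x₀ + b·y₀ + c·z₀ - d| / √(a² + b² + c²)
  = |(-5)·1 + 5·(-7) + 0·(-7) - 3| / √((-5)² + 5² + 0²)
  = |-5 - 35 + 0 - 3| / √(25 + 25 + 0)
  = |-43| / √50
  = 43 / 7.071
  ≈ 6.081

6.081


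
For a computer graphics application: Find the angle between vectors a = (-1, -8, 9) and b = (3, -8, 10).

a·b = (-1)·3 + (-8)·(-8) + 9·10 = -3 + 64 + 90 = 151
|a| = √((-1)² + (-8)² + 9²) = √146 ≈ 12.08
|b| = √(3² + (-8)² + 10²) = √173 ≈ 13.15
cos θ = (a·b)/(|a||b|) = 151/(12.08·13.15) ≈ 0.9501
θ = arccos(0.9501) ≈ 18.17°

18.17°


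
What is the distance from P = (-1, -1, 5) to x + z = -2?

distance = |a·x₀ + b·y₀ + c·z₀ - d| / √(a² + b² + c²)
  = |1·(-1) + 0·(-1) + 1·5 - (-2)| / √(1² + 0² + 1²)
  = |-1 + 0 + 5 + 2| / √(1 + 0 + 1)
  = |6| / √2
  = 6 / 1.414
  ≈ 4.243

4.243


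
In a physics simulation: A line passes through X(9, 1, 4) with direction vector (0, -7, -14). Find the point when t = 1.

P(t) = X + t·d
  = (9 + 0·1, 1 + (-7)·1, 4 + (-14)·1)
  = (9 + 0, 1 - 7, 4 - 14)
  = (9, -6, -10)

(9, -6, -10)


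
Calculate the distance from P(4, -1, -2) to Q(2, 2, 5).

d = √[(x₂-x₁)² + (y₂-y₁)² + (z₂-z₁)²]
  = √[(-2)² + 3² + 7²]
  = √[4 + 9 + 49]
  = √62
  ≈ 7.874

7.874


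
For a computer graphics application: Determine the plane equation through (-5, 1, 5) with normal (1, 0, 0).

The plane through P with normal n = (a, b, c) satisfies n·(r - P) = 0,
i.e. ax + by + cz = a·x₀ + b·y₀ + c·z₀.
d = 1·(-5) + 0·1 + 0·5
  = -5 + 0 + 0
  = -5
Equation: x = -5

x = -5


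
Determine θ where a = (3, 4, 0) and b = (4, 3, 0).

a·b = 3·4 + 4·3 + 0·0 = 12 + 12 + 0 = 24
|a| = √(3² + 4² + 0²) = √25 ≈ 5
|b| = √(4² + 3² + 0²) = √25 ≈ 5
cos θ = (a·b)/(|a||b|) = 24/(5·5) ≈ 0.96
θ = arccos(0.96) ≈ 16.26°

16.26°


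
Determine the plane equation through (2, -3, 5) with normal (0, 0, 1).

The plane through P with normal n = (a, b, c) satisfies n·(r - P) = 0,
i.e. ax + by + cz = a·x₀ + b·y₀ + c·z₀.
d = 0·2 + 0·(-3) + 1·5
  = 0 + 0 + 5
  = 5
Equation: z = 5

z = 5


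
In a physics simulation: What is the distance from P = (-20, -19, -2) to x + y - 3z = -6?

distance = |a·x₀ + b·y₀ + c·z₀ - d| / √(a² + b² + c²)
  = |1·(-20) + 1·(-19) + (-3)·(-2) - (-6)| / √(1² + 1² + (-3)²)
  = |-20 - 19 + 6 + 6| / √(1 + 1 + 9)
  = |-27| / √11
  = 27 / 3.317
  ≈ 8.141

8.141


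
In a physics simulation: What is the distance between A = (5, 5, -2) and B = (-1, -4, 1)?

d = √[(x₂-x₁)² + (y₂-y₁)² + (z₂-z₁)²]
  = √[(-6)² + (-9)² + 3²]
  = √[36 + 81 + 9]
  = √126
  ≈ 11.22

11.22


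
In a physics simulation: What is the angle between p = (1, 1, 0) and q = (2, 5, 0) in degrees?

p·q = 1·2 + 1·5 + 0·0 = 2 + 5 + 0 = 7
|p| = √(1² + 1² + 0²) = √2 ≈ 1.414
|q| = √(2² + 5² + 0²) = √29 ≈ 5.385
cos θ = (p·q)/(|p||q|) = 7/(1.414·5.385) ≈ 0.9191
θ = arccos(0.9191) ≈ 23.2°

23.2°


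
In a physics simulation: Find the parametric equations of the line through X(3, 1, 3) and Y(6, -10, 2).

Direction vector d = Y - X = (6 - 3, -10 - 1, 2 - 3) = (3, -11, -1)
Parametric form r = X + t·d:
x = 3 + 3t, y = 1 - 11t, z = 3 - t

x = 3 + 3t, y = 1 - 11t, z = 3 - t


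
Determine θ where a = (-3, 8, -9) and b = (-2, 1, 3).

a·b = (-3)·(-2) + 8·1 + (-9)·3 = 6 + 8 - 27 = -13
|a| = √((-3)² + 8² + (-9)²) = √154 ≈ 12.41
|b| = √((-2)² + 1² + 3²) = √14 ≈ 3.742
cos θ = (a·b)/(|a||b|) = -13/(12.41·3.742) ≈ -0.28
θ = arccos(-0.28) ≈ 106.3°

106.3°


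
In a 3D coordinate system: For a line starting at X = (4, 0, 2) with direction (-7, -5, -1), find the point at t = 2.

P(t) = X + t·d
  = (4 + (-7)·2, 0 + (-5)·2, 2 + (-1)·2)
  = (4 - 14, 0 - 10, 2 - 2)
  = (-10, -10, 0)

(-10, -10, 0)


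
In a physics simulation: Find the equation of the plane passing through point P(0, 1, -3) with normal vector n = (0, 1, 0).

The plane through P with normal n = (a, b, c) satisfies n·(r - P) = 0,
i.e. ax + by + cz = a·x₀ + b·y₀ + c·z₀.
d = 0·0 + 1·1 + 0·(-3)
  = 0 + 1 + 0
  = 1
Equation: y = 1

y = 1


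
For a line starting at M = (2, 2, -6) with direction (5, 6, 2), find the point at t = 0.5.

P(t) = M + t·d
  = (2 + 5·0.5, 2 + 6·0.5, -6 + 2·0.5)
  = (2 + 2.5, 2 + 3, -6 + 1)
  = (4.5, 5, -5)

(4.5, 5, -5)


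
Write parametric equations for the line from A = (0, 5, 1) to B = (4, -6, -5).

Direction vector d = B - A = (4 + 0, -6 - 5, -5 - 1) = (4, -11, -6)
Parametric form r = A + t·d:
x = 0 + 4t, y = 5 - 11t, z = 1 - 6t

x = 0 + 4t, y = 5 - 11t, z = 1 - 6t


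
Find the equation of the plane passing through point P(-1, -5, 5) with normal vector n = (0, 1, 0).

The plane through P with normal n = (a, b, c) satisfies n·(r - P) = 0,
i.e. ax + by + cz = a·x₀ + b·y₀ + c·z₀.
d = 0·(-1) + 1·(-5) + 0·5
  = 0 - 5 + 0
  = -5
Equation: y = -5

y = -5


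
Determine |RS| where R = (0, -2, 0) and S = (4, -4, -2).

d = √[(x₂-x₁)² + (y₂-y₁)² + (z₂-z₁)²]
  = √[4² + (-2)² + (-2)²]
  = √[16 + 4 + 4]
  = √24
  ≈ 4.899

4.899


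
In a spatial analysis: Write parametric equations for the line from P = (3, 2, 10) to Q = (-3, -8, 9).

Direction vector d = Q - P = (-3 - 3, -8 - 2, 9 - 10) = (-6, -10, -1)
Parametric form r = P + t·d:
x = 3 - 6t, y = 2 - 10t, z = 10 - t

x = 3 - 6t, y = 2 - 10t, z = 10 - t


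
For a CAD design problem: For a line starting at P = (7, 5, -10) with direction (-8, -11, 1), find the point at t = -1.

P(t) = P + t·d
  = (7 + (-8)·(-1), 5 + (-11)·(-1), -10 + 1·(-1))
  = (7 + 8, 5 + 11, -10 - 1)
  = (15, 16, -11)

(15, 16, -11)


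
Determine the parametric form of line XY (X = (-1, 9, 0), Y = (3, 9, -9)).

Direction vector d = Y - X = (3 + 1, 9 - 9, -9 + 0) = (4, 0, -9)
Parametric form r = X + t·d:
x = -1 + 4t, y = 9, z = 0 - 9t

x = -1 + 4t, y = 9, z = 0 - 9t


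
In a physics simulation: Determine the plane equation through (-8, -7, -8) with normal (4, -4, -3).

The plane through P with normal n = (a, b, c) satisfies n·(r - P) = 0,
i.e. ax + by + cz = a·x₀ + b·y₀ + c·z₀.
d = 4·(-8) + (-4)·(-7) + (-3)·(-8)
  = -32 + 28 + 24
  = 20
Equation: 4x - 4y - 3z = 20

4x - 4y - 3z = 20


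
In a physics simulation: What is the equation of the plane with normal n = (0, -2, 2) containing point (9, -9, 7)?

The plane through P with normal n = (a, b, c) satisfies n·(r - P) = 0,
i.e. ax + by + cz = a·x₀ + b·y₀ + c·z₀.
d = 0·9 + (-2)·(-9) + 2·7
  = 0 + 18 + 14
  = 32
Equation: -2y + 2z = 32

-2y + 2z = 32


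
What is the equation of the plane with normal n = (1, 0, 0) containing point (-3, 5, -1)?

The plane through P with normal n = (a, b, c) satisfies n·(r - P) = 0,
i.e. ax + by + cz = a·x₀ + b·y₀ + c·z₀.
d = 1·(-3) + 0·5 + 0·(-1)
  = -3 + 0 + 0
  = -3
Equation: x = -3

x = -3


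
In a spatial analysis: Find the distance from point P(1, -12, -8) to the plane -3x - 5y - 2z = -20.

distance = |a·x₀ + b·y₀ + c·z₀ - d| / √(a² + b² + c²)
  = |(-3)·1 + (-5)·(-12) + (-2)·(-8) - (-20)| / √((-3)² + (-5)² + (-2)²)
  = |-3 + 60 + 16 + 20| / √(9 + 25 + 4)
  = |93| / √38
  = 93 / 6.164
  ≈ 15.09

15.09


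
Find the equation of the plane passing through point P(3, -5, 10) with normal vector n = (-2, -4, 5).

The plane through P with normal n = (a, b, c) satisfies n·(r - P) = 0,
i.e. ax + by + cz = a·x₀ + b·y₀ + c·z₀.
d = (-2)·3 + (-4)·(-5) + 5·10
  = -6 + 20 + 50
  = 64
Equation: -2x - 4y + 5z = 64

-2x - 4y + 5z = 64


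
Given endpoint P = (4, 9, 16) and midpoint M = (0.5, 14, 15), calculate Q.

Q = 2M - P
  = (2·0.5 - 4, 2·14 - 9, 2·15 - 16)
  = (1 - 4, 28 - 9, 30 - 16)
  = (-3, 19, 14)

(-3, 19, 14)


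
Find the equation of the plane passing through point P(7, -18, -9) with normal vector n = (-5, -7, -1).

The plane through P with normal n = (a, b, c) satisfies n·(r - P) = 0,
i.e. ax + by + cz = a·x₀ + b·y₀ + c·z₀.
d = (-5)·7 + (-7)·(-18) + (-1)·(-9)
  = -35 + 126 + 9
  = 100
Equation: -5x - 7y - z = 100

-5x - 7y - z = 100


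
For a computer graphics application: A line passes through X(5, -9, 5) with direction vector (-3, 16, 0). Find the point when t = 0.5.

P(t) = X + t·d
  = (5 + (-3)·0.5, -9 + 16·0.5, 5 + 0·0.5)
  = (5 - 1.5, -9 + 8, 5 + 0)
  = (3.5, -1, 5)

(3.5, -1, 5)


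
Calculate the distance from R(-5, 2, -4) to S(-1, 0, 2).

d = √[(x₂-x₁)² + (y₂-y₁)² + (z₂-z₁)²]
  = √[4² + (-2)² + 6²]
  = √[16 + 4 + 36]
  = √56
  ≈ 7.483

7.483


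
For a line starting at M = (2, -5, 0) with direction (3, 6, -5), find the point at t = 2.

P(t) = M + t·d
  = (2 + 3·2, -5 + 6·2, 0 + (-5)·2)
  = (2 + 6, -5 + 12, 0 - 10)
  = (8, 7, -10)

(8, 7, -10)


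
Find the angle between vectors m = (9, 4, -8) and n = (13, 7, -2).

m·n = 9·13 + 4·7 + (-8)·(-2) = 117 + 28 + 16 = 161
|m| = √(9² + 4² + (-8)²) = √161 ≈ 12.69
|n| = √(13² + 7² + (-2)²) = √222 ≈ 14.9
cos θ = (m·n)/(|m||n|) = 161/(12.69·14.9) ≈ 0.8516
θ = arccos(0.8516) ≈ 31.61°

31.61°


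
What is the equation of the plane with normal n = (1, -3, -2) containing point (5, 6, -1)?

The plane through P with normal n = (a, b, c) satisfies n·(r - P) = 0,
i.e. ax + by + cz = a·x₀ + b·y₀ + c·z₀.
d = 1·5 + (-3)·6 + (-2)·(-1)
  = 5 - 18 + 2
  = -11
Equation: x - 3y - 2z = -11

x - 3y - 2z = -11


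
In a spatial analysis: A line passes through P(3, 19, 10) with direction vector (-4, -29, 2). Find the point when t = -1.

P(t) = P + t·d
  = (3 + (-4)·(-1), 19 + (-29)·(-1), 10 + 2·(-1))
  = (3 + 4, 19 + 29, 10 - 2)
  = (7, 48, 8)

(7, 48, 8)


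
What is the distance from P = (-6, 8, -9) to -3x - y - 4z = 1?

distance = |a·x₀ + b·y₀ + c·z₀ - d| / √(a² + b² + c²)
  = |(-3)·(-6) + (-1)·8 + (-4)·(-9) - 1| / √((-3)² + (-1)² + (-4)²)
  = |18 - 8 + 36 - 1| / √(9 + 1 + 16)
  = |45| / √26
  = 45 / 5.099
  ≈ 8.825

8.825


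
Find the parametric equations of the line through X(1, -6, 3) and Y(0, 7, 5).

Direction vector d = Y - X = (0 - 1, 7 + 6, 5 - 3) = (-1, 13, 2)
Parametric form r = X + t·d:
x = 1 - t, y = -6 + 13t, z = 3 + 2t

x = 1 - t, y = -6 + 13t, z = 3 + 2t


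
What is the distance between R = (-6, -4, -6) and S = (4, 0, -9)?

d = √[(x₂-x₁)² + (y₂-y₁)² + (z₂-z₁)²]
  = √[10² + 4² + (-3)²]
  = √[100 + 16 + 9]
  = √125
  ≈ 11.18

11.18


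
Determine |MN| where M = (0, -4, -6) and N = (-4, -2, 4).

d = √[(x₂-x₁)² + (y₂-y₁)² + (z₂-z₁)²]
  = √[(-4)² + 2² + 10²]
  = √[16 + 4 + 100]
  = √120
  ≈ 10.95

10.95


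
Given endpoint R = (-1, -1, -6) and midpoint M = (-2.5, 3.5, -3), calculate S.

S = 2M - R
  = (2·(-2.5) - (-1), 2·3.5 - (-1), 2·(-3) - (-6))
  = (-5 + 1, 7 + 1, -6 + 6)
  = (-4, 8, 0)

(-4, 8, 0)


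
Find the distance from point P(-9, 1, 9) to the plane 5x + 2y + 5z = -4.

distance = |a·x₀ + b·y₀ + c·z₀ - d| / √(a² + b² + c²)
  = |5·(-9) + 2·1 + 5·9 - (-4)| / √(5² + 2² + 5²)
  = |-45 + 2 + 45 + 4| / √(25 + 4 + 25)
  = |6| / √54
  = 6 / 7.348
  ≈ 0.8165

0.8165


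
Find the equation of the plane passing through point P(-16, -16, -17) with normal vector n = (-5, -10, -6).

The plane through P with normal n = (a, b, c) satisfies n·(r - P) = 0,
i.e. ax + by + cz = a·x₀ + b·y₀ + c·z₀.
d = (-5)·(-16) + (-10)·(-16) + (-6)·(-17)
  = 80 + 160 + 102
  = 342
Equation: -5x - 10y - 6z = 342

-5x - 10y - 6z = 342


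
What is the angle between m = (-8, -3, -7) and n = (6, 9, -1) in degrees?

m·n = (-8)·6 + (-3)·9 + (-7)·(-1) = -48 - 27 + 7 = -68
|m| = √((-8)² + (-3)² + (-7)²) = √122 ≈ 11.05
|n| = √(6² + 9² + (-1)²) = √118 ≈ 10.86
cos θ = (m·n)/(|m||n|) = -68/(11.05·10.86) ≈ -0.5667
θ = arccos(-0.5667) ≈ 124.5°

124.5°


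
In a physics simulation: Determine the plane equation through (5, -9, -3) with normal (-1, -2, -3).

The plane through P with normal n = (a, b, c) satisfies n·(r - P) = 0,
i.e. ax + by + cz = a·x₀ + b·y₀ + c·z₀.
d = (-1)·5 + (-2)·(-9) + (-3)·(-3)
  = -5 + 18 + 9
  = 22
Equation: -x - 2y - 3z = 22

-x - 2y - 3z = 22


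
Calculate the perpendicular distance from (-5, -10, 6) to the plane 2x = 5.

distance = |a·x₀ + b·y₀ + c·z₀ - d| / √(a² + b² + c²)
  = |2·(-5) + 0·(-10) + 0·6 - 5| / √(2² + 0² + 0²)
  = |-10 + 0 + 0 - 5| / √(4 + 0 + 0)
  = |-15| / √4
  = 15 / 2
  ≈ 7.5

7.5


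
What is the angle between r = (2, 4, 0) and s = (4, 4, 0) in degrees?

r·s = 2·4 + 4·4 + 0·0 = 8 + 16 + 0 = 24
|r| = √(2² + 4² + 0²) = √20 ≈ 4.472
|s| = √(4² + 4² + 0²) = √32 ≈ 5.657
cos θ = (r·s)/(|r||s|) = 24/(4.472·5.657) ≈ 0.9487
θ = arccos(0.9487) ≈ 18.43°

18.43°


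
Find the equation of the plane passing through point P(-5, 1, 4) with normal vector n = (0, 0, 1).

The plane through P with normal n = (a, b, c) satisfies n·(r - P) = 0,
i.e. ax + by + cz = a·x₀ + b·y₀ + c·z₀.
d = 0·(-5) + 0·1 + 1·4
  = 0 + 0 + 4
  = 4
Equation: z = 4

z = 4


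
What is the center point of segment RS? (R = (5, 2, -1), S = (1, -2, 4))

M = ((x₁+x₂)/2, (y₁+y₂)/2, (z₁+z₂)/2)
  = ((5 + 1)/2, (2 - 2)/2, (-1 + 4)/2)
  = (6/2, 0/2, 3/2)
  = (3, 0, 1.5)

(3, 0, 1.5)


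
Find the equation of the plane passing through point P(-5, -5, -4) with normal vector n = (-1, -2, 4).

The plane through P with normal n = (a, b, c) satisfies n·(r - P) = 0,
i.e. ax + by + cz = a·x₀ + b·y₀ + c·z₀.
d = (-1)·(-5) + (-2)·(-5) + 4·(-4)
  = 5 + 10 - 16
  = -1
Equation: -x - 2y + 4z = -1

-x - 2y + 4z = -1


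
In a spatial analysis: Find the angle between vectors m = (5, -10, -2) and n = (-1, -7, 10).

m·n = 5·(-1) + (-10)·(-7) + (-2)·10 = -5 + 70 - 20 = 45
|m| = √(5² + (-10)² + (-2)²) = √129 ≈ 11.36
|n| = √((-1)² + (-7)² + 10²) = √150 ≈ 12.25
cos θ = (m·n)/(|m||n|) = 45/(11.36·12.25) ≈ 0.3235
θ = arccos(0.3235) ≈ 71.13°

71.13°


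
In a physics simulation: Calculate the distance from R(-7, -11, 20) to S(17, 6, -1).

d = √[(x₂-x₁)² + (y₂-y₁)² + (z₂-z₁)²]
  = √[24² + 17² + (-21)²]
  = √[576 + 289 + 441]
  = √1306
  ≈ 36.14

36.14


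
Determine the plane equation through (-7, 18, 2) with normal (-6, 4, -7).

The plane through P with normal n = (a, b, c) satisfies n·(r - P) = 0,
i.e. ax + by + cz = a·x₀ + b·y₀ + c·z₀.
d = (-6)·(-7) + 4·18 + (-7)·2
  = 42 + 72 - 14
  = 100
Equation: -6x + 4y - 7z = 100

-6x + 4y - 7z = 100


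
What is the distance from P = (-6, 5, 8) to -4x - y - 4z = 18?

distance = |a·x₀ + b·y₀ + c·z₀ - d| / √(a² + b² + c²)
  = |(-4)·(-6) + (-1)·5 + (-4)·8 - 18| / √((-4)² + (-1)² + (-4)²)
  = |24 - 5 - 32 - 18| / √(16 + 1 + 16)
  = |-31| / √33
  = 31 / 5.745
  ≈ 5.396

5.396


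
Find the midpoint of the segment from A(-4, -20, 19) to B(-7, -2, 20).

M = ((x₁+x₂)/2, (y₁+y₂)/2, (z₁+z₂)/2)
  = ((-4 - 7)/2, (-20 - 2)/2, (19 + 20)/2)
  = (-11/2, -22/2, 39/2)
  = (-5.5, -11, 19.5)

(-5.5, -11, 19.5)


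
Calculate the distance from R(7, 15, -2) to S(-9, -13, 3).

d = √[(x₂-x₁)² + (y₂-y₁)² + (z₂-z₁)²]
  = √[(-16)² + (-28)² + 5²]
  = √[256 + 784 + 25]
  = √1065
  ≈ 32.63

32.63


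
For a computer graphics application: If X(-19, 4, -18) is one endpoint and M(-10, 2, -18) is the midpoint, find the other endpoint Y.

Y = 2M - X
  = (2·(-10) - (-19), 2·2 - 4, 2·(-18) - (-18))
  = (-20 + 19, 4 - 4, -36 + 18)
  = (-1, 0, -18)

(-1, 0, -18)


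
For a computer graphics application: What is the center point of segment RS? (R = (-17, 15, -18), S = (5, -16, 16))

M = ((x₁+x₂)/2, (y₁+y₂)/2, (z₁+z₂)/2)
  = ((-17 + 5)/2, (15 - 16)/2, (-18 + 16)/2)
  = (-12/2, -1/2, -2/2)
  = (-6, -0.5, -1)

(-6, -0.5, -1)


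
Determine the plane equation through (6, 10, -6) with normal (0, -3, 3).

The plane through P with normal n = (a, b, c) satisfies n·(r - P) = 0,
i.e. ax + by + cz = a·x₀ + b·y₀ + c·z₀.
d = 0·6 + (-3)·10 + 3·(-6)
  = 0 - 30 - 18
  = -48
Equation: -3y + 3z = -48

-3y + 3z = -48


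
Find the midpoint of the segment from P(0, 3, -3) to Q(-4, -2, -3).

M = ((x₁+x₂)/2, (y₁+y₂)/2, (z₁+z₂)/2)
  = ((0 - 4)/2, (3 - 2)/2, (-3 - 3)/2)
  = (-4/2, 1/2, -6/2)
  = (-2, 0.5, -3)

(-2, 0.5, -3)


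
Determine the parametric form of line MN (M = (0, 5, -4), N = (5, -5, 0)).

Direction vector d = N - M = (5 + 0, -5 - 5, 0 + 4) = (5, -10, 4)
Parametric form r = M + t·d:
x = 0 + 5t, y = 5 - 10t, z = -4 + 4t

x = 0 + 5t, y = 5 - 10t, z = -4 + 4t


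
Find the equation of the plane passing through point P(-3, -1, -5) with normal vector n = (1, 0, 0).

The plane through P with normal n = (a, b, c) satisfies n·(r - P) = 0,
i.e. ax + by + cz = a·x₀ + b·y₀ + c·z₀.
d = 1·(-3) + 0·(-1) + 0·(-5)
  = -3 + 0 + 0
  = -3
Equation: x = -3

x = -3


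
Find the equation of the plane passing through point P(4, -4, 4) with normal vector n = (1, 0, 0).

The plane through P with normal n = (a, b, c) satisfies n·(r - P) = 0,
i.e. ax + by + cz = a·x₀ + b·y₀ + c·z₀.
d = 1·4 + 0·(-4) + 0·4
  = 4 + 0 + 0
  = 4
Equation: x = 4

x = 4


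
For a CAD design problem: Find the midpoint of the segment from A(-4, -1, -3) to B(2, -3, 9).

M = ((x₁+x₂)/2, (y₁+y₂)/2, (z₁+z₂)/2)
  = ((-4 + 2)/2, (-1 - 3)/2, (-3 + 9)/2)
  = (-2/2, -4/2, 6/2)
  = (-1, -2, 3)

(-1, -2, 3)


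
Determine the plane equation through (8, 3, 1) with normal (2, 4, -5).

The plane through P with normal n = (a, b, c) satisfies n·(r - P) = 0,
i.e. ax + by + cz = a·x₀ + b·y₀ + c·z₀.
d = 2·8 + 4·3 + (-5)·1
  = 16 + 12 - 5
  = 23
Equation: 2x + 4y - 5z = 23

2x + 4y - 5z = 23


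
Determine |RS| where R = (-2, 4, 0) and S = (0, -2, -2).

d = √[(x₂-x₁)² + (y₂-y₁)² + (z₂-z₁)²]
  = √[2² + (-6)² + (-2)²]
  = √[4 + 36 + 4]
  = √44
  ≈ 6.633

6.633


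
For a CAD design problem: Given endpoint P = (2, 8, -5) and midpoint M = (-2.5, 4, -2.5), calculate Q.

Q = 2M - P
  = (2·(-2.5) - 2, 2·4 - 8, 2·(-2.5) - (-5))
  = (-5 - 2, 8 - 8, -5 + 5)
  = (-7, 0, 0)

(-7, 0, 0)


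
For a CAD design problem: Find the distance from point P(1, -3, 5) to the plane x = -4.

distance = |a·x₀ + b·y₀ + c·z₀ - d| / √(a² + b² + c²)
  = |1·1 + 0·(-3) + 0·5 - (-4)| / √(1² + 0² + 0²)
  = |1 + 0 + 0 + 4| / √(1 + 0 + 0)
  = |5| / √1
  = 5 / 1
  ≈ 5

5


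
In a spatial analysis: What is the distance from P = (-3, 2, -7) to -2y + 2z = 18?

distance = |a·x₀ + b·y₀ + c·z₀ - d| / √(a² + b² + c²)
  = |0·(-3) + (-2)·2 + 2·(-7) - 18| / √(0² + (-2)² + 2²)
  = |0 - 4 - 14 - 18| / √(0 + 4 + 4)
  = |-36| / √8
  = 36 / 2.828
  ≈ 12.73

12.73


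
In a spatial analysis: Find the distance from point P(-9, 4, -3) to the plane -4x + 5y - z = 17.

distance = |a·x₀ + b·y₀ + c·z₀ - d| / √(a² + b² + c²)
  = |(-4)·(-9) + 5·4 + (-1)·(-3) - 17| / √((-4)² + 5² + (-1)²)
  = |36 + 20 + 3 - 17| / √(16 + 25 + 1)
  = |42| / √42
  = 42 / 6.481
  ≈ 6.481

6.481


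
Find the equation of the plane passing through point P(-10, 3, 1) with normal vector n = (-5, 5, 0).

The plane through P with normal n = (a, b, c) satisfies n·(r - P) = 0,
i.e. ax + by + cz = a·x₀ + b·y₀ + c·z₀.
d = (-5)·(-10) + 5·3 + 0·1
  = 50 + 15 + 0
  = 65
Equation: -5x + 5y = 65

-5x + 5y = 65


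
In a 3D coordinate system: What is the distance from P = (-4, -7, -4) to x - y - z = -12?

distance = |a·x₀ + b·y₀ + c·z₀ - d| / √(a² + b² + c²)
  = |1·(-4) + (-1)·(-7) + (-1)·(-4) - (-12)| / √(1² + (-1)² + (-1)²)
  = |-4 + 7 + 4 + 12| / √(1 + 1 + 1)
  = |19| / √3
  = 19 / 1.732
  ≈ 10.97

10.97


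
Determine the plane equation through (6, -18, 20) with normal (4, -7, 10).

The plane through P with normal n = (a, b, c) satisfies n·(r - P) = 0,
i.e. ax + by + cz = a·x₀ + b·y₀ + c·z₀.
d = 4·6 + (-7)·(-18) + 10·20
  = 24 + 126 + 200
  = 350
Equation: 4x - 7y + 10z = 350

4x - 7y + 10z = 350


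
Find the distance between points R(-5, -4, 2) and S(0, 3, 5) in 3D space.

d = √[(x₂-x₁)² + (y₂-y₁)² + (z₂-z₁)²]
  = √[5² + 7² + 3²]
  = √[25 + 49 + 9]
  = √83
  ≈ 9.11

9.11


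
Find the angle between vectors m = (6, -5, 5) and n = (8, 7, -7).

m·n = 6·8 + (-5)·7 + 5·(-7) = 48 - 35 - 35 = -22
|m| = √(6² + (-5)² + 5²) = √86 ≈ 9.274
|n| = √(8² + 7² + (-7)²) = √162 ≈ 12.73
cos θ = (m·n)/(|m||n|) = -22/(9.274·12.73) ≈ -0.1864
θ = arccos(-0.1864) ≈ 100.7°

100.7°
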